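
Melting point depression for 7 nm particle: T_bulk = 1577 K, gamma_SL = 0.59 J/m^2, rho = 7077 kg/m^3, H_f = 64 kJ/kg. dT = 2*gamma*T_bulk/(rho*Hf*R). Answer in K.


Radius R = 7/2 = 3.5 nm = 3.5e-09 m
Convert H_f = 64 kJ/kg = 64000 J/kg
dT = 2 * gamma_SL * T_bulk / (rho * H_f * R)
dT = 2 * 0.59 * 1577 / (7077 * 64000 * 3.5e-09)
dT = 1173.9 K

1173.9


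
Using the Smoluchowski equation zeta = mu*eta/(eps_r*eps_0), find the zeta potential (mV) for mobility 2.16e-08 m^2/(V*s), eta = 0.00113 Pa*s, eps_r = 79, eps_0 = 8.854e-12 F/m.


Smoluchowski equation: zeta = mu * eta / (eps_r * eps_0)
zeta = 2.16e-08 * 0.00113 / (79 * 8.854e-12)
zeta = 0.034895 V = 34.9 mV

34.9


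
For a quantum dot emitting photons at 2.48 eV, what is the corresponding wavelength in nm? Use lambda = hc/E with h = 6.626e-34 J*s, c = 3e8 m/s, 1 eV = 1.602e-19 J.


Convert energy: E = 2.48 eV = 2.48 * 1.602e-19 = 3.97296e-19 J
lambda = h*c / E = 6.626e-34 * 3e8 / 3.97296e-19
lambda = 5.00332e-07 m = 500.3 nm

500.3


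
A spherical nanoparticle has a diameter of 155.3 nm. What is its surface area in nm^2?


Radius r = 155.3/2 = 77.65 nm
Surface area SA = 4 * pi * r^2
SA = 4 * pi * (77.65)^2
SA = 75769.21 nm^2

75769.21


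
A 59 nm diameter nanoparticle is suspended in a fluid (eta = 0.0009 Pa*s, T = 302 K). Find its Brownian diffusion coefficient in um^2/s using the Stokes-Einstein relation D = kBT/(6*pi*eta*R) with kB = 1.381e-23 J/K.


Radius R = 59/2 = 29.5 nm = 2.95e-08 m
D = kB*T / (6*pi*eta*R)
D = 1.381e-23 * 302 / (6 * pi * 0.0009 * 2.95e-08)
D = 8.33364e-12 m^2/s = 8.334 um^2/s

8.334


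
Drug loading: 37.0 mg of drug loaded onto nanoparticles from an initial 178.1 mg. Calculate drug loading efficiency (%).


Drug loading efficiency = (drug loaded / drug initial) * 100
DLE = 37.0 / 178.1 * 100
DLE = 0.2077 * 100
DLE = 20.77%

20.77


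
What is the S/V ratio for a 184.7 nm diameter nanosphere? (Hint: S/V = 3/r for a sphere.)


Radius r = 184.7/2 = 92.35 nm
S/V = 3 / r = 3 / 92.35
S/V = 0.0325 nm^-1

0.0325


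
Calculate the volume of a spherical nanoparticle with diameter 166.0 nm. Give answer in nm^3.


Radius r = 166.0/2 = 83 nm
Volume V = (4/3) * pi * r^3
V = (4/3) * pi * (83)^3
V = 2395095.78 nm^3

2395095.78


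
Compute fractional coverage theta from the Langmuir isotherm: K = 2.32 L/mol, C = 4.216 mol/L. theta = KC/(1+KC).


Langmuir isotherm: theta = K*C / (1 + K*C)
K*C = 2.32 * 4.216 = 9.78112
theta = 9.78112 / (1 + 9.78112) = 9.78112 / 10.78112
theta = 0.9072

0.9072


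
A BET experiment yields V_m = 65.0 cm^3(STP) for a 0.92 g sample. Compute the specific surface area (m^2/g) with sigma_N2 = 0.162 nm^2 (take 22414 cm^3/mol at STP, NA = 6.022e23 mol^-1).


Number of moles in monolayer = V_m / 22414 = 65.0 / 22414 = 0.00289997
Number of molecules = moles * NA = 0.00289997 * 6.022e23
SA = molecules * sigma / mass
SA = (65.0 / 22414) * 6.022e23 * 0.162e-18 / 0.92
SA = 307.5 m^2/g

307.5


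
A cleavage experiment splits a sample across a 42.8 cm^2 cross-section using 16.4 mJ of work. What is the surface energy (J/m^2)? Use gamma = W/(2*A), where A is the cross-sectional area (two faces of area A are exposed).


Convert: A = 42.8 cm^2 = 0.00428 m^2, W = 16.4 mJ = 0.0164 J
Cleaving exposes two faces of area A, so total new surface = 2*A and gamma = W / (2*A)
gamma = 0.0164 / (2 * 0.00428)
gamma = 1.916 J/m^2

1.916


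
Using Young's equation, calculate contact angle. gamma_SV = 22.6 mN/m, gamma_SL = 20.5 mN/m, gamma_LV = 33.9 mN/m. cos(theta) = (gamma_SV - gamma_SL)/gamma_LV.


cos(theta) = (gamma_SV - gamma_SL) / gamma_LV
cos(theta) = (22.6 - 20.5) / 33.9
cos(theta) = 0.061947
theta = arccos(0.061947) = 86.45 degrees

86.45


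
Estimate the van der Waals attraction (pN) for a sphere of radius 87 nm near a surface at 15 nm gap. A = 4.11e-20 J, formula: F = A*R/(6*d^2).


Convert to SI: R = 87 nm = 8.7e-08 m, d = 15 nm = 1.5e-08 m
F = A * R / (6 * d^2)
F = 4.11e-20 * 8.7e-08 / (6 * (1.5e-08)^2)
F = 2.64867e-12 N = 2.649 pN

2.649


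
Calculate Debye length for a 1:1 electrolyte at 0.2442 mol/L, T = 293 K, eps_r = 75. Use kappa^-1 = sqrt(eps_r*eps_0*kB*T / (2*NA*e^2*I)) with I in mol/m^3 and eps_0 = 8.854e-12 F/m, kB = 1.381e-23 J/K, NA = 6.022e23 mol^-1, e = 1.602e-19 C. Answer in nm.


Ionic strength I = 0.2442 * 1^2 * 1000 = 244.2 mol/m^3
kappa^-1 = sqrt(75 * 8.854e-12 * 1.381e-23 * 293 / (2 * 6.022e23 * (1.602e-19)^2 * 244.2))
kappa^-1 = 0.597 nm

0.597


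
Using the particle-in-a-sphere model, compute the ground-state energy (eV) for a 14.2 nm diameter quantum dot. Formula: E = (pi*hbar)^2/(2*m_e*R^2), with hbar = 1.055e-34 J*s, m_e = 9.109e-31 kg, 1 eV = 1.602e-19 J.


Radius R = 14.2/2 = 7.1 nm = 7.1e-09 m
E = (pi * 1.055e-34)^2 / (2 * 9.109e-31 * (7.1e-09)^2)
E(J) = 1.19615e-21
E = E(J) / 1.602e-19 = 0.0075 eV

0.0075


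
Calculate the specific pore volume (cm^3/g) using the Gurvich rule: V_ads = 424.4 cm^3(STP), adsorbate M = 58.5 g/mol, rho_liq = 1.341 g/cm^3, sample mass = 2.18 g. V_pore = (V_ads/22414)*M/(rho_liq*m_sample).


Moles adsorbed n = V_ads / 22414 = 424.4 / 22414 = 1.893459e-02 mol
Liquid volume V_liq = n * M / rho_liq = 1.893459e-02 * 58.5 / 1.341 = 0.82601 cm^3
Specific pore volume V_pore = V_liq / m_sample = 0.82601 / 2.18
V_pore = 0.3789 cm^3/g

0.3789


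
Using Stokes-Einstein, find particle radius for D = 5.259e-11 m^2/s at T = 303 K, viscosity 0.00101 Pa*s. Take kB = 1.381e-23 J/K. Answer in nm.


Stokes-Einstein: R = kB*T / (6*pi*eta*D)
R = 1.381e-23 * 303 / (6 * pi * 0.00101 * 5.259e-11)
R = 4.17937e-09 m = 4.18 nm

4.18


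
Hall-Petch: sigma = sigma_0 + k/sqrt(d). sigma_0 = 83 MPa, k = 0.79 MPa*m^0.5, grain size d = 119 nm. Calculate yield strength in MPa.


d = 119 nm = 1.19e-07 m
sqrt(d) = 0.0003449638
Hall-Petch contribution = k / sqrt(d) = 0.79 / 0.0003449638 = 2290.1 MPa
sigma = sigma_0 + k/sqrt(d) = 83 + 2290.1 = 2373.1 MPa

2373.1


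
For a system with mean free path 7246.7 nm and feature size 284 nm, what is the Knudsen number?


Knudsen number Kn = lambda / L
Kn = 7246.7 / 284
Kn = 25.5165

25.5165


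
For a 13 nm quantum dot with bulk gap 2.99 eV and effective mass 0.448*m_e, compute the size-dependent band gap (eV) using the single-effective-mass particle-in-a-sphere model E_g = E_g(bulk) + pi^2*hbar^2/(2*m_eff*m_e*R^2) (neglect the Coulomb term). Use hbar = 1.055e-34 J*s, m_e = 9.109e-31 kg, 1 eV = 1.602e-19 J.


Radius R = 13/2 nm = 6.5e-09 m
Confinement energy dE = pi^2 * hbar^2 / (2 * m_eff * m_e * R^2)
dE = pi^2 * (1.055e-34)^2 / (2 * 0.448 * 9.109e-31 * (6.5e-09)^2) J, divided by 1.602e-19 J/eV
dE = 0.0199 eV
Total band gap = E_g(bulk) + dE = 2.99 + 0.0199 = 3.0099 eV

3.0099


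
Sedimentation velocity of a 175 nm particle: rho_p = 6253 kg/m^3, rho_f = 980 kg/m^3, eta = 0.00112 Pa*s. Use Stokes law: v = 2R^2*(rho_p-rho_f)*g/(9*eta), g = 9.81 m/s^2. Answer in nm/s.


Radius R = 175/2 nm = 8.75e-08 m
Density difference = 6253 - 980 = 5273 kg/m^3
v = 2 * R^2 * (rho_p - rho_f) * g / (9 * eta)
v = 2 * (8.75e-08)^2 * 5273 * 9.81 / (9 * 0.00112)
v = 7.85801e-08 m/s = 78.5801 nm/s

78.5801


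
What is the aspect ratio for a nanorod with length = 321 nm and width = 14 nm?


Aspect ratio AR = length / diameter
AR = 321 / 14
AR = 22.93

22.93


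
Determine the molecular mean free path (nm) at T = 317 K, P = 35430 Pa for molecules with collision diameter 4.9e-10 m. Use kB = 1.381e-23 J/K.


Mean free path: lambda = kB*T / (sqrt(2) * pi * d^2 * P)
lambda = 1.381e-23 * 317 / (sqrt(2) * pi * (4.9e-10)^2 * 35430)
lambda = 1.15831e-07 m
lambda = 115.83 nm

115.83


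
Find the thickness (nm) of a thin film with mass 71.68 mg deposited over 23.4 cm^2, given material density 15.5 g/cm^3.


Convert: m = 71.68 mg = 7.1680e-05 kg, A = 23.4 cm^2 = 2.3400e-03 m^2, rho = 15.5 g/cm^3 = 15500 kg/m^3
t = m / (A * rho)
t = 7.1680e-05 / (2.3400e-03 * 15500)
t = 1.9763e-06 m = 1976.3 nm

1976.3


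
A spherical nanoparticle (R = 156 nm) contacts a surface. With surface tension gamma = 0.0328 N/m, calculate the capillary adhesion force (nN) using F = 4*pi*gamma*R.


Convert radius: R = 156 nm = 1.56e-07 m
F = 4 * pi * gamma * R
F = 4 * pi * 0.0328 * 1.56e-07
F = 6.42996e-08 N = 64.2996 nN

64.2996


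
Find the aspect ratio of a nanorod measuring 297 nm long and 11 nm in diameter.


Aspect ratio AR = length / diameter
AR = 297 / 11
AR = 27.0

27.0


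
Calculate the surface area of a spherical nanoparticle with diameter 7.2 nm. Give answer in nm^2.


Radius r = 7.2/2 = 3.6 nm
Surface area SA = 4 * pi * r^2
SA = 4 * pi * (3.6)^2
SA = 162.86 nm^2

162.86


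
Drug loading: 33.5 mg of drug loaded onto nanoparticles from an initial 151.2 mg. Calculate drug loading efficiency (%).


Drug loading efficiency = (drug loaded / drug initial) * 100
DLE = 33.5 / 151.2 * 100
DLE = 0.2216 * 100
DLE = 22.16%

22.16


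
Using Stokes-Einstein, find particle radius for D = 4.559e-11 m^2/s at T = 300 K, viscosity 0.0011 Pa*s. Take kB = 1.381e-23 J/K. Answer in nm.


Stokes-Einstein: R = kB*T / (6*pi*eta*D)
R = 1.381e-23 * 300 / (6 * pi * 0.0011 * 4.559e-11)
R = 4.3828e-09 m = 4.38 nm

4.38


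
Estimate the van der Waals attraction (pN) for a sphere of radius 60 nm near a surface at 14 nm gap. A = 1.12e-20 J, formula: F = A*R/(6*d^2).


Convert to SI: R = 60 nm = 6e-08 m, d = 14 nm = 1.4e-08 m
F = A * R / (6 * d^2)
F = 1.12e-20 * 6e-08 / (6 * (1.4e-08)^2)
F = 5.71429e-13 N = 0.571 pN

0.571


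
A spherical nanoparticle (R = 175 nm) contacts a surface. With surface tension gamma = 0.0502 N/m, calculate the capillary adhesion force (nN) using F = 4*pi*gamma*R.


Convert radius: R = 175 nm = 1.75e-07 m
F = 4 * pi * gamma * R
F = 4 * pi * 0.0502 * 1.75e-07
F = 1.10396e-07 N = 110.3956 nN

110.3956


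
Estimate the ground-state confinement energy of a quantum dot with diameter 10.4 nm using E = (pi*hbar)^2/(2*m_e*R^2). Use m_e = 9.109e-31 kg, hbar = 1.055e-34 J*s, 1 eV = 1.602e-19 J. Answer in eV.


Radius R = 10.4/2 = 5.2 nm = 5.2e-09 m
E = (pi * 1.055e-34)^2 / (2 * 9.109e-31 * (5.2e-09)^2)
E(J) = 2.22996e-21
E = E(J) / 1.602e-19 = 0.0139 eV

0.0139


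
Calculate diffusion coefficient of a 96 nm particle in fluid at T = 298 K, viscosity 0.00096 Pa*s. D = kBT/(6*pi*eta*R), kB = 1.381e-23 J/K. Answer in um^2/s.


Radius R = 96/2 = 48 nm = 4.8e-08 m
D = kB*T / (6*pi*eta*R)
D = 1.381e-23 * 298 / (6 * pi * 0.00096 * 4.8e-08)
D = 4.73801e-12 m^2/s = 4.738 um^2/s

4.738


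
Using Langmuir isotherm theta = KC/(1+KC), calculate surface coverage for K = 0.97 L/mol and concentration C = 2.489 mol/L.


Langmuir isotherm: theta = K*C / (1 + K*C)
K*C = 0.97 * 2.489 = 2.41433
theta = 2.41433 / (1 + 2.41433) = 2.41433 / 3.41433
theta = 0.7071

0.7071


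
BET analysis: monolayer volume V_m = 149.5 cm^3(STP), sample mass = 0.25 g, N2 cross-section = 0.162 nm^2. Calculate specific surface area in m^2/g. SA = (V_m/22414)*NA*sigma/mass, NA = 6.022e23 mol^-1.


Number of moles in monolayer = V_m / 22414 = 149.5 / 22414 = 0.00666994
Number of molecules = moles * NA = 0.00666994 * 6.022e23
SA = molecules * sigma / mass
SA = (149.5 / 22414) * 6.022e23 * 0.162e-18 / 0.25
SA = 2602.8 m^2/g

2602.8


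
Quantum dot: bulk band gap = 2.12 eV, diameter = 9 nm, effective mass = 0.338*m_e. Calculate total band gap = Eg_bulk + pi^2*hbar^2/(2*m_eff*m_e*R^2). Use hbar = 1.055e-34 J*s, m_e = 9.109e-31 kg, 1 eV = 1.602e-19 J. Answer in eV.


Radius R = 9/2 nm = 4.5e-09 m
Confinement energy dE = pi^2 * hbar^2 / (2 * m_eff * m_e * R^2)
dE = pi^2 * (1.055e-34)^2 / (2 * 0.338 * 9.109e-31 * (4.5e-09)^2) J, divided by 1.602e-19 J/eV
dE = 0.055 eV
Total band gap = E_g(bulk) + dE = 2.12 + 0.055 = 2.175 eV

2.175


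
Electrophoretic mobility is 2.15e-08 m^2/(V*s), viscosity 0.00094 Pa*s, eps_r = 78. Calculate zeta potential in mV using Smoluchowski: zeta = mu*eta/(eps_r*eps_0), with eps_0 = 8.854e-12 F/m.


Smoluchowski equation: zeta = mu * eta / (eps_r * eps_0)
zeta = 2.15e-08 * 0.00094 / (78 * 8.854e-12)
zeta = 0.029264 V = 29.26 mV

29.26


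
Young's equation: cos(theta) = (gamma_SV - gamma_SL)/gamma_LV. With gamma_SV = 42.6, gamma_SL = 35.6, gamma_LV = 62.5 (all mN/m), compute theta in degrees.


cos(theta) = (gamma_SV - gamma_SL) / gamma_LV
cos(theta) = (42.6 - 35.6) / 62.5
cos(theta) = 0.112
theta = arccos(0.112) = 83.57 degrees

83.57


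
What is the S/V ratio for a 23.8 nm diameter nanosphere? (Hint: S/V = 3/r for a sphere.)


Radius r = 23.8/2 = 11.9 nm
S/V = 3 / r = 3 / 11.9
S/V = 0.2521 nm^-1

0.2521


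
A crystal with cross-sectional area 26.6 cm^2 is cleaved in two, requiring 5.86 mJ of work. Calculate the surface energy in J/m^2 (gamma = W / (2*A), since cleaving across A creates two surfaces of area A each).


Convert: A = 26.6 cm^2 = 0.00266 m^2, W = 5.86 mJ = 0.00586 J
Cleaving exposes two faces of area A, so total new surface = 2*A and gamma = W / (2*A)
gamma = 0.00586 / (2 * 0.00266)
gamma = 1.102 J/m^2

1.102


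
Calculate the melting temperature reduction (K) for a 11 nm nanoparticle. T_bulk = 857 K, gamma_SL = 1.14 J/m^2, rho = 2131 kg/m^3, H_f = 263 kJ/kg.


Radius R = 11/2 = 5.5 nm = 5.5e-09 m
Convert H_f = 263 kJ/kg = 263000 J/kg
dT = 2 * gamma_SL * T_bulk / (rho * H_f * R)
dT = 2 * 1.14 * 857 / (2131 * 263000 * 5.5e-09)
dT = 633.9 K

633.9


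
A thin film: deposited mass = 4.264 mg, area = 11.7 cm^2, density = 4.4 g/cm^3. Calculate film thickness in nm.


Convert: m = 4.264 mg = 4.2640e-06 kg, A = 11.7 cm^2 = 1.1700e-03 m^2, rho = 4.4 g/cm^3 = 4400 kg/m^3
t = m / (A * rho)
t = 4.2640e-06 / (1.1700e-03 * 4400)
t = 8.2828e-07 m = 828.3 nm

828.3


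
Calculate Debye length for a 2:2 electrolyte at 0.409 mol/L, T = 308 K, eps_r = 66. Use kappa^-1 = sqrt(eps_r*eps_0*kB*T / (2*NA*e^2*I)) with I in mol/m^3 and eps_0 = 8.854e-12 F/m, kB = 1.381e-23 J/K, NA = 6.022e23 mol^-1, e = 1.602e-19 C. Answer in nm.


Ionic strength I = 0.409 * 2^2 * 1000 = 1636 mol/m^3
kappa^-1 = sqrt(66 * 8.854e-12 * 1.381e-23 * 308 / (2 * 6.022e23 * (1.602e-19)^2 * 1636))
kappa^-1 = 0.222 nm

0.222


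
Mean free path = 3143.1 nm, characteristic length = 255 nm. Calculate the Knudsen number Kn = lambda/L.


Knudsen number Kn = lambda / L
Kn = 3143.1 / 255
Kn = 12.3259

12.3259


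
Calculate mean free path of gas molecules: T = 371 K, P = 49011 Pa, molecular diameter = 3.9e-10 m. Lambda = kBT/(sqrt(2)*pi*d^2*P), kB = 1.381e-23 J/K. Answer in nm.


Mean free path: lambda = kB*T / (sqrt(2) * pi * d^2 * P)
lambda = 1.381e-23 * 371 / (sqrt(2) * pi * (3.9e-10)^2 * 49011)
lambda = 1.54696e-07 m
lambda = 154.7 nm

154.7


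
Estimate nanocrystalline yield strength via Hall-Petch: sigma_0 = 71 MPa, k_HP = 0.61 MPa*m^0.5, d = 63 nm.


d = 63 nm = 6.3e-08 m
sqrt(d) = 0.000250998
Hall-Petch contribution = k / sqrt(d) = 0.61 / 0.000250998 = 2430.3 MPa
sigma = sigma_0 + k/sqrt(d) = 71 + 2430.3 = 2501.3 MPa

2501.3


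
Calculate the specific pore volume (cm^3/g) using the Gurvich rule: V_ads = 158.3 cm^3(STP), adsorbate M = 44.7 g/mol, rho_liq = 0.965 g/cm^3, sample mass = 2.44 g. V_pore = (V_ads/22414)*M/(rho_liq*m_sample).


Moles adsorbed n = V_ads / 22414 = 158.3 / 22414 = 7.062550e-03 mol
Liquid volume V_liq = n * M / rho_liq = 7.062550e-03 * 44.7 / 0.965 = 0.32715 cm^3
Specific pore volume V_pore = V_liq / m_sample = 0.32715 / 2.44
V_pore = 0.1341 cm^3/g

0.1341


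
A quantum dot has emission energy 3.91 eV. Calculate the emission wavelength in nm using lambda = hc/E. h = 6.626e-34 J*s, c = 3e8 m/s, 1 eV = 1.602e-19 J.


Convert energy: E = 3.91 eV = 3.91 * 1.602e-19 = 6.26382e-19 J
lambda = h*c / E = 6.626e-34 * 3e8 / 6.26382e-19
lambda = 3.17346e-07 m = 317.3 nm

317.3


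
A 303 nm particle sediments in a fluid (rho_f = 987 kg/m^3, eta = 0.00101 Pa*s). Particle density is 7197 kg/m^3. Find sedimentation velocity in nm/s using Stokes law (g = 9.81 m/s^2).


Radius R = 303/2 nm = 1.515e-07 m
Density difference = 7197 - 987 = 6210 kg/m^3
v = 2 * R^2 * (rho_p - rho_f) * g / (9 * eta)
v = 2 * (1.515e-07)^2 * 6210 * 9.81 / (9 * 0.00101)
v = 3.07647e-07 m/s = 307.6465 nm/s

307.6465


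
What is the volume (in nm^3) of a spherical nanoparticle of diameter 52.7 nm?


Radius r = 52.7/2 = 26.35 nm
Volume V = (4/3) * pi * r^3
V = (4/3) * pi * (26.35)^3
V = 76635.58 nm^3

76635.58


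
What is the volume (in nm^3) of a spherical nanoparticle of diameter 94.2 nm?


Radius r = 94.2/2 = 47.1 nm
Volume V = (4/3) * pi * r^3
V = (4/3) * pi * (47.1)^3
V = 437674.59 nm^3

437674.59


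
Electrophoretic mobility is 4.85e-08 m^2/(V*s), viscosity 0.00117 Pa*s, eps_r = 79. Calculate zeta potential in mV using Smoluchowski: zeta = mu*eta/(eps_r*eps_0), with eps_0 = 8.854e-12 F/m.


Smoluchowski equation: zeta = mu * eta / (eps_r * eps_0)
zeta = 4.85e-08 * 0.00117 / (79 * 8.854e-12)
zeta = 0.081126 V = 81.13 mV

81.13


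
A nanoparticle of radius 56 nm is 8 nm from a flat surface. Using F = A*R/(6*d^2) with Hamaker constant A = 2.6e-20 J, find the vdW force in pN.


Convert to SI: R = 56 nm = 5.6e-08 m, d = 8 nm = 8e-09 m
F = A * R / (6 * d^2)
F = 2.6e-20 * 5.6e-08 / (6 * (8e-09)^2)
F = 3.79167e-12 N = 3.792 pN

3.792


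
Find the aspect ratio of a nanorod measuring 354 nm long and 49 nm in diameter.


Aspect ratio AR = length / diameter
AR = 354 / 49
AR = 7.22

7.22


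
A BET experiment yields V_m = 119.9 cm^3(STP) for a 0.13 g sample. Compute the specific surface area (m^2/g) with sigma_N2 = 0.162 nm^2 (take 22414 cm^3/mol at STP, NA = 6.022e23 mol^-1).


Number of moles in monolayer = V_m / 22414 = 119.9 / 22414 = 0.00534934
Number of molecules = moles * NA = 0.00534934 * 6.022e23
SA = molecules * sigma / mass
SA = (119.9 / 22414) * 6.022e23 * 0.162e-18 / 0.13
SA = 4014.3 m^2/g

4014.3


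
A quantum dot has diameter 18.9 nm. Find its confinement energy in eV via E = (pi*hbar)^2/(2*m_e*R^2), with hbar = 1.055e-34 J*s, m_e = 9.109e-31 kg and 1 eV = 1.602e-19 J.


Radius R = 18.9/2 = 9.45 nm = 9.45e-09 m
E = (pi * 1.055e-34)^2 / (2 * 9.109e-31 * (9.45e-09)^2)
E(J) = 6.75212e-22
E = E(J) / 1.602e-19 = 0.0042 eV

0.0042


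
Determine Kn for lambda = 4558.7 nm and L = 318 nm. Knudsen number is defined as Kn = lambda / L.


Knudsen number Kn = lambda / L
Kn = 4558.7 / 318
Kn = 14.3355

14.3355


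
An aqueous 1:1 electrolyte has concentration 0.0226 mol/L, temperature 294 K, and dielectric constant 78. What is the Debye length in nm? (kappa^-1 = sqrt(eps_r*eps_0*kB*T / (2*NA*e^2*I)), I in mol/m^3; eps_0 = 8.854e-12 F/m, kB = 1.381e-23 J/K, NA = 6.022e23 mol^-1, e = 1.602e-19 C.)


Ionic strength I = 0.0226 * 1^2 * 1000 = 22.6 mol/m^3
kappa^-1 = sqrt(78 * 8.854e-12 * 1.381e-23 * 294 / (2 * 6.022e23 * (1.602e-19)^2 * 22.6))
kappa^-1 = 2.003 nm

2.003


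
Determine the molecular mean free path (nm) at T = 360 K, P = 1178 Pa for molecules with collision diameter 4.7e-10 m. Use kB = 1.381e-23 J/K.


Mean free path: lambda = kB*T / (sqrt(2) * pi * d^2 * P)
lambda = 1.381e-23 * 360 / (sqrt(2) * pi * (4.7e-10)^2 * 1178)
lambda = 4.30022e-06 m
lambda = 4300.22 nm

4300.22


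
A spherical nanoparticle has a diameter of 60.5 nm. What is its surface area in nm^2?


Radius r = 60.5/2 = 30.25 nm
Surface area SA = 4 * pi * r^2
SA = 4 * pi * (30.25)^2
SA = 11499.01 nm^2

11499.01


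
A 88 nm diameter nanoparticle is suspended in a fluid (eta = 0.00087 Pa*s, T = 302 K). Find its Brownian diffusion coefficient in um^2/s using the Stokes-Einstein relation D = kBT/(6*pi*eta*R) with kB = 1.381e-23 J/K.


Radius R = 88/2 = 44 nm = 4.4e-08 m
D = kB*T / (6*pi*eta*R)
D = 1.381e-23 * 302 / (6 * pi * 0.00087 * 4.4e-08)
D = 5.78e-12 m^2/s = 5.78 um^2/s

5.78


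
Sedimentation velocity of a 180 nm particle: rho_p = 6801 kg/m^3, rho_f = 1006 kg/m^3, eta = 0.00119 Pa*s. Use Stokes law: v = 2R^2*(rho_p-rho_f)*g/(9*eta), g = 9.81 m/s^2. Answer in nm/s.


Radius R = 180/2 nm = 9e-08 m
Density difference = 6801 - 1006 = 5795 kg/m^3
v = 2 * R^2 * (rho_p - rho_f) * g / (9 * eta)
v = 2 * (9e-08)^2 * 5795 * 9.81 / (9 * 0.00119)
v = 8.599e-08 m/s = 85.99 nm/s

85.99


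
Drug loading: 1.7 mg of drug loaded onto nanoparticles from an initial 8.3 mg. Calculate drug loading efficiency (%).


Drug loading efficiency = (drug loaded / drug initial) * 100
DLE = 1.7 / 8.3 * 100
DLE = 0.2048 * 100
DLE = 20.48%

20.48


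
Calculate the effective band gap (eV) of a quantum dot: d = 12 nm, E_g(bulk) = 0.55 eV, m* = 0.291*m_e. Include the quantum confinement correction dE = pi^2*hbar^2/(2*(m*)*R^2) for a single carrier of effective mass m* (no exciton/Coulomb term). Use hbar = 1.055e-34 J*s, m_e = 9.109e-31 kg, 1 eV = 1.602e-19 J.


Radius R = 12/2 nm = 6e-09 m
Confinement energy dE = pi^2 * hbar^2 / (2 * m_eff * m_e * R^2)
dE = pi^2 * (1.055e-34)^2 / (2 * 0.291 * 9.109e-31 * (6e-09)^2) J, divided by 1.602e-19 J/eV
dE = 0.0359 eV
Total band gap = E_g(bulk) + dE = 0.55 + 0.0359 = 0.5859 eV

0.5859


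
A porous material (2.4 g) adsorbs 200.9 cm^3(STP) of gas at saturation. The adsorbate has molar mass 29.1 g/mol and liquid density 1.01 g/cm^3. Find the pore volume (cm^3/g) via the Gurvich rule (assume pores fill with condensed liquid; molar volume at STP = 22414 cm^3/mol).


Moles adsorbed n = V_ads / 22414 = 200.9 / 22414 = 8.963148e-03 mol
Liquid volume V_liq = n * M / rho_liq = 8.963148e-03 * 29.1 / 1.01 = 0.25825 cm^3
Specific pore volume V_pore = V_liq / m_sample = 0.25825 / 2.4
V_pore = 0.1076 cm^3/g

0.1076


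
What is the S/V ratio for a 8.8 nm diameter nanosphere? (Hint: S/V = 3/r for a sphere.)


Radius r = 8.8/2 = 4.4 nm
S/V = 3 / r = 3 / 4.4
S/V = 0.6818 nm^-1

0.6818


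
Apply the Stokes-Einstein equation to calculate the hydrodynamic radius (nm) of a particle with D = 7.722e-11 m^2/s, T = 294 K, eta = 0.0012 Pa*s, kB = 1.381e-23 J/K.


Stokes-Einstein: R = kB*T / (6*pi*eta*D)
R = 1.381e-23 * 294 / (6 * pi * 0.0012 * 7.722e-11)
R = 2.3245e-09 m = 2.32 nm

2.32


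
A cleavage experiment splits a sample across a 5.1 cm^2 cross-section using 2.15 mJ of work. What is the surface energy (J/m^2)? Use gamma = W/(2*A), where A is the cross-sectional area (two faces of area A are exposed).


Convert: A = 5.1 cm^2 = 0.00051 m^2, W = 2.15 mJ = 0.00215 J
Cleaving exposes two faces of area A, so total new surface = 2*A and gamma = W / (2*A)
gamma = 0.00215 / (2 * 0.00051)
gamma = 2.108 J/m^2

2.108


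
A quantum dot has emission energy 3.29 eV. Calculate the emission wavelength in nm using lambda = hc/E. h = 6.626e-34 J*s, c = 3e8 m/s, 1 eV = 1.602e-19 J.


Convert energy: E = 3.29 eV = 3.29 * 1.602e-19 = 5.27058e-19 J
lambda = h*c / E = 6.626e-34 * 3e8 / 5.27058e-19
lambda = 3.7715e-07 m = 377.2 nm

377.2


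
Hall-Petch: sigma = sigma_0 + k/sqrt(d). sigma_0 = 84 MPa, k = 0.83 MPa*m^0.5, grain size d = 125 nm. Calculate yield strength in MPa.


d = 125 nm = 1.25e-07 m
sqrt(d) = 0.0003535534
Hall-Petch contribution = k / sqrt(d) = 0.83 / 0.0003535534 = 2347.6 MPa
sigma = sigma_0 + k/sqrt(d) = 84 + 2347.6 = 2431.6 MPa

2431.6


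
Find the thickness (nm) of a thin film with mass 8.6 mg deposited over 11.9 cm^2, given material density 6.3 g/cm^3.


Convert: m = 8.6 mg = 8.6000e-06 kg, A = 11.9 cm^2 = 1.1900e-03 m^2, rho = 6.3 g/cm^3 = 6300 kg/m^3
t = m / (A * rho)
t = 8.6000e-06 / (1.1900e-03 * 6300)
t = 1.1471e-06 m = 1147.1 nm

1147.1


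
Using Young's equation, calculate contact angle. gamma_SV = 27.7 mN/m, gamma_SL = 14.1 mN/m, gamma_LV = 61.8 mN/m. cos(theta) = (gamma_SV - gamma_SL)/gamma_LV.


cos(theta) = (gamma_SV - gamma_SL) / gamma_LV
cos(theta) = (27.7 - 14.1) / 61.8
cos(theta) = 0.220065
theta = arccos(0.220065) = 77.29 degrees

77.29


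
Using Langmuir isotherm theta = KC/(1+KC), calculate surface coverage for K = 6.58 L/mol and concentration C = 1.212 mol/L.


Langmuir isotherm: theta = K*C / (1 + K*C)
K*C = 6.58 * 1.212 = 7.97496
theta = 7.97496 / (1 + 7.97496) = 7.97496 / 8.97496
theta = 0.8886

0.8886


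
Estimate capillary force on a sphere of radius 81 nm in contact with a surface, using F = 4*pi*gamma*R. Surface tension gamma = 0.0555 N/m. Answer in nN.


Convert radius: R = 81 nm = 8.1e-08 m
F = 4 * pi * gamma * R
F = 4 * pi * 0.0555 * 8.1e-08
F = 5.64921e-08 N = 56.4921 nN

56.4921


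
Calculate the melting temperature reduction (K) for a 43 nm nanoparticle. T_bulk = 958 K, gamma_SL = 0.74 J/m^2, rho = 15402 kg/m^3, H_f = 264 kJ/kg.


Radius R = 43/2 = 21.5 nm = 2.15e-08 m
Convert H_f = 264 kJ/kg = 264000 J/kg
dT = 2 * gamma_SL * T_bulk / (rho * H_f * R)
dT = 2 * 0.74 * 958 / (15402 * 264000 * 2.15e-08)
dT = 16.2 K

16.2


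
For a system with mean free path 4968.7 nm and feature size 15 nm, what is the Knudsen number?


Knudsen number Kn = lambda / L
Kn = 4968.7 / 15
Kn = 331.2467

331.2467


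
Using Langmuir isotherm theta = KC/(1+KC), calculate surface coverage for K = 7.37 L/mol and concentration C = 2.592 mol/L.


Langmuir isotherm: theta = K*C / (1 + K*C)
K*C = 7.37 * 2.592 = 19.10304
theta = 19.10304 / (1 + 19.10304) = 19.10304 / 20.10304
theta = 0.9503

0.9503


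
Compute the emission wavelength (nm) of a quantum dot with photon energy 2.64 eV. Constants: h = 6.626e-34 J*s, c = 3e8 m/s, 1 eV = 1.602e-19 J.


Convert energy: E = 2.64 eV = 2.64 * 1.602e-19 = 4.22928e-19 J
lambda = h*c / E = 6.626e-34 * 3e8 / 4.22928e-19
lambda = 4.70009e-07 m = 470.0 nm

470.0


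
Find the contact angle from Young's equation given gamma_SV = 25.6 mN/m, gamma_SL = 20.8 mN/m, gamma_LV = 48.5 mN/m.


cos(theta) = (gamma_SV - gamma_SL) / gamma_LV
cos(theta) = (25.6 - 20.8) / 48.5
cos(theta) = 0.098969
theta = arccos(0.098969) = 84.32 degrees

84.32


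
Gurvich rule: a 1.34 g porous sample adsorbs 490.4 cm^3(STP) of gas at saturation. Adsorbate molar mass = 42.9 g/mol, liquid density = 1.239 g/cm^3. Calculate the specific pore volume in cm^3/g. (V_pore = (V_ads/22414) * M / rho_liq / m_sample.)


Moles adsorbed n = V_ads / 22414 = 490.4 / 22414 = 2.187918e-02 mol
Liquid volume V_liq = n * M / rho_liq = 2.187918e-02 * 42.9 / 1.239 = 0.75756 cm^3
Specific pore volume V_pore = V_liq / m_sample = 0.75756 / 1.34
V_pore = 0.5653 cm^3/g

0.5653


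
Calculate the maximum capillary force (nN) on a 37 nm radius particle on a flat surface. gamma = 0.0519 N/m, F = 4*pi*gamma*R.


Convert radius: R = 37 nm = 3.7e-08 m
F = 4 * pi * gamma * R
F = 4 * pi * 0.0519 * 3.7e-08
F = 2.41312e-08 N = 24.1312 nN

24.1312


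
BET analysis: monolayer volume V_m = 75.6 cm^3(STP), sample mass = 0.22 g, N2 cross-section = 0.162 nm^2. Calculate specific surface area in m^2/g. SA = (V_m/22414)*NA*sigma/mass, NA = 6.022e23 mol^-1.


Number of moles in monolayer = V_m / 22414 = 75.6 / 22414 = 0.00337289
Number of molecules = moles * NA = 0.00337289 * 6.022e23
SA = molecules * sigma / mass
SA = (75.6 / 22414) * 6.022e23 * 0.162e-18 / 0.22
SA = 1495.7 m^2/g

1495.7


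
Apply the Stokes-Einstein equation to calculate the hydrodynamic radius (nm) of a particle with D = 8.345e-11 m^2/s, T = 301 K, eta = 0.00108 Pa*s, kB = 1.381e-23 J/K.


Stokes-Einstein: R = kB*T / (6*pi*eta*D)
R = 1.381e-23 * 301 / (6 * pi * 0.00108 * 8.345e-11)
R = 2.44686e-09 m = 2.45 nm

2.45


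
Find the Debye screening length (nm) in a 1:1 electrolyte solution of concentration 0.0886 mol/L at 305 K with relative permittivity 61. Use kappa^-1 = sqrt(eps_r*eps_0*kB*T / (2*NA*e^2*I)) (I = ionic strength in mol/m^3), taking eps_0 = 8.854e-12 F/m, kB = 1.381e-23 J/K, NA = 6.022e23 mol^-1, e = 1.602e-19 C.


Ionic strength I = 0.0886 * 1^2 * 1000 = 88.6 mol/m^3
kappa^-1 = sqrt(61 * 8.854e-12 * 1.381e-23 * 305 / (2 * 6.022e23 * (1.602e-19)^2 * 88.6))
kappa^-1 = 0.911 nm

0.911


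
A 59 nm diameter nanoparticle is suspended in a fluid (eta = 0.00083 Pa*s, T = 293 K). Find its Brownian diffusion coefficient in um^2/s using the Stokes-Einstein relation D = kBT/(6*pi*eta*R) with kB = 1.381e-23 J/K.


Radius R = 59/2 = 29.5 nm = 2.95e-08 m
D = kB*T / (6*pi*eta*R)
D = 1.381e-23 * 293 / (6 * pi * 0.00083 * 2.95e-08)
D = 8.76718e-12 m^2/s = 8.767 um^2/s

8.767


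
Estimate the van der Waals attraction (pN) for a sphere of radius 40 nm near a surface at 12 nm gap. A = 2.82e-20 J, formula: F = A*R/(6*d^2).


Convert to SI: R = 40 nm = 4e-08 m, d = 12 nm = 1.2e-08 m
F = A * R / (6 * d^2)
F = 2.82e-20 * 4e-08 / (6 * (1.2e-08)^2)
F = 1.30556e-12 N = 1.306 pN

1.306


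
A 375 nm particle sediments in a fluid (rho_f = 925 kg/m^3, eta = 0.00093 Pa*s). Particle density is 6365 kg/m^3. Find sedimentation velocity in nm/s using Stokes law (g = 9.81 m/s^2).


Radius R = 375/2 nm = 1.875e-07 m
Density difference = 6365 - 925 = 5440 kg/m^3
v = 2 * R^2 * (rho_p - rho_f) * g / (9 * eta)
v = 2 * (1.875e-07)^2 * 5440 * 9.81 / (9 * 0.00093)
v = 4.48306e-07 m/s = 448.3065 nm/s

448.3065


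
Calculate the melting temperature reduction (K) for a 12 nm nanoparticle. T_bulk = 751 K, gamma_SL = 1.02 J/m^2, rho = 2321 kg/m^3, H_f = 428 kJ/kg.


Radius R = 12/2 = 6 nm = 6e-09 m
Convert H_f = 428 kJ/kg = 428000 J/kg
dT = 2 * gamma_SL * T_bulk / (rho * H_f * R)
dT = 2 * 1.02 * 751 / (2321 * 428000 * 6e-09)
dT = 257.0 K

257.0


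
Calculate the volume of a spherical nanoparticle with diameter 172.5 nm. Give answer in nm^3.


Radius r = 172.5/2 = 86.25 nm
Volume V = (4/3) * pi * r^3
V = (4/3) * pi * (86.25)^3
V = 2687607.97 nm^3

2687607.97


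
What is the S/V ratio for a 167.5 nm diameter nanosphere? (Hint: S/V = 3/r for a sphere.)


Radius r = 167.5/2 = 83.75 nm
S/V = 3 / r = 3 / 83.75
S/V = 0.0358 nm^-1

0.0358


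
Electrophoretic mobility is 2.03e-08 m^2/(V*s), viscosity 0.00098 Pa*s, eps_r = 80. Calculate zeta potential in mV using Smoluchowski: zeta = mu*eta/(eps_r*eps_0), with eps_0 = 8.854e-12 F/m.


Smoluchowski equation: zeta = mu * eta / (eps_r * eps_0)
zeta = 2.03e-08 * 0.00098 / (80 * 8.854e-12)
zeta = 0.028086 V = 28.09 mV

28.09


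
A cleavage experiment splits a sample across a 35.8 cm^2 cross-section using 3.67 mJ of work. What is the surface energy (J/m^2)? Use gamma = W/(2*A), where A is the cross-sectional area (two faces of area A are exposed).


Convert: A = 35.8 cm^2 = 0.00358 m^2, W = 3.67 mJ = 0.00367 J
Cleaving exposes two faces of area A, so total new surface = 2*A and gamma = W / (2*A)
gamma = 0.00367 / (2 * 0.00358)
gamma = 0.513 J/m^2

0.513


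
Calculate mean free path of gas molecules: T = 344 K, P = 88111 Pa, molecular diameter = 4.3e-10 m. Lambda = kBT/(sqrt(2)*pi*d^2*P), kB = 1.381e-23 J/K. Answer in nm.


Mean free path: lambda = kB*T / (sqrt(2) * pi * d^2 * P)
lambda = 1.381e-23 * 344 / (sqrt(2) * pi * (4.3e-10)^2 * 88111)
lambda = 6.56327e-08 m
lambda = 65.63 nm

65.63


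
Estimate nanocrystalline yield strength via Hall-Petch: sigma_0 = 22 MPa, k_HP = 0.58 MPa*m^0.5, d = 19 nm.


d = 19 nm = 1.9e-08 m
sqrt(d) = 0.0001378405
Hall-Petch contribution = k / sqrt(d) = 0.58 / 0.0001378405 = 4207.8 MPa
sigma = sigma_0 + k/sqrt(d) = 22 + 4207.8 = 4229.8 MPa

4229.8


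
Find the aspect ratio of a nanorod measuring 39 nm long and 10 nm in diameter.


Aspect ratio AR = length / diameter
AR = 39 / 10
AR = 3.9

3.9


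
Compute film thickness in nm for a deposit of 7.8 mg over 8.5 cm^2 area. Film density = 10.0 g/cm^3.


Convert: m = 7.8 mg = 7.8000e-06 kg, A = 8.5 cm^2 = 8.5000e-04 m^2, rho = 10.0 g/cm^3 = 10000 kg/m^3
t = m / (A * rho)
t = 7.8000e-06 / (8.5000e-04 * 10000)
t = 9.1765e-07 m = 917.6 nm

917.6


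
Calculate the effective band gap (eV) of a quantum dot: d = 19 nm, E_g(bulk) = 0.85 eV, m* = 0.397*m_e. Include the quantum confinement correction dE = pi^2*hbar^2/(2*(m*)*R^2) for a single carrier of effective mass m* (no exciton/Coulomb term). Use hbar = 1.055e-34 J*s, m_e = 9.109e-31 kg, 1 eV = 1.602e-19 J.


Radius R = 19/2 nm = 9.5e-09 m
Confinement energy dE = pi^2 * hbar^2 / (2 * m_eff * m_e * R^2)
dE = pi^2 * (1.055e-34)^2 / (2 * 0.397 * 9.109e-31 * (9.5e-09)^2) J, divided by 1.602e-19 J/eV
dE = 0.0105 eV
Total band gap = E_g(bulk) + dE = 0.85 + 0.0105 = 0.8605 eV

0.8605


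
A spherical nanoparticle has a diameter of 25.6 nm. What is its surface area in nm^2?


Radius r = 25.6/2 = 12.8 nm
Surface area SA = 4 * pi * r^2
SA = 4 * pi * (12.8)^2
SA = 2058.87 nm^2

2058.87


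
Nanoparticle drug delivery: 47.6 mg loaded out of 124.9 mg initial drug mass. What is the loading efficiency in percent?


Drug loading efficiency = (drug loaded / drug initial) * 100
DLE = 47.6 / 124.9 * 100
DLE = 0.3811 * 100
DLE = 38.11%

38.11


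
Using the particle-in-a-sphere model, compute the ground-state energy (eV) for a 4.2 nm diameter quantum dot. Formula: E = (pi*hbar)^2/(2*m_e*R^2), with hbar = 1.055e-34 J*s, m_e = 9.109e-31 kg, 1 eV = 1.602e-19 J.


Radius R = 4.2/2 = 2.1 nm = 2.1e-09 m
E = (pi * 1.055e-34)^2 / (2 * 9.109e-31 * (2.1e-09)^2)
E(J) = 1.3673e-20
E = E(J) / 1.602e-19 = 0.0853 eV

0.0853


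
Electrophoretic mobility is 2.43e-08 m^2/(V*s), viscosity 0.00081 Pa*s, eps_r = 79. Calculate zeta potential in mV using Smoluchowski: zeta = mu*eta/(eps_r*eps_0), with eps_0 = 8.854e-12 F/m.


Smoluchowski equation: zeta = mu * eta / (eps_r * eps_0)
zeta = 2.43e-08 * 0.00081 / (79 * 8.854e-12)
zeta = 0.02814 V = 28.14 mV

28.14


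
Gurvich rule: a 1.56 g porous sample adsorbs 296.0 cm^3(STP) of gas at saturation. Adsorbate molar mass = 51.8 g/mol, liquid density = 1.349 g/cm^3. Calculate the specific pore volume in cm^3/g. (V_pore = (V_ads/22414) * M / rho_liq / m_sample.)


Moles adsorbed n = V_ads / 22414 = 296.0 / 22414 = 1.320603e-02 mol
Liquid volume V_liq = n * M / rho_liq = 1.320603e-02 * 51.8 / 1.349 = 0.50710 cm^3
Specific pore volume V_pore = V_liq / m_sample = 0.50710 / 1.56
V_pore = 0.3251 cm^3/g

0.3251


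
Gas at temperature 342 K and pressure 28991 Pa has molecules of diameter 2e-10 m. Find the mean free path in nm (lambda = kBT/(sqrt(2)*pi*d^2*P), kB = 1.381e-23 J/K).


Mean free path: lambda = kB*T / (sqrt(2) * pi * d^2 * P)
lambda = 1.381e-23 * 342 / (sqrt(2) * pi * (2e-10)^2 * 28991)
lambda = 9.16709e-07 m
lambda = 916.71 nm

916.71


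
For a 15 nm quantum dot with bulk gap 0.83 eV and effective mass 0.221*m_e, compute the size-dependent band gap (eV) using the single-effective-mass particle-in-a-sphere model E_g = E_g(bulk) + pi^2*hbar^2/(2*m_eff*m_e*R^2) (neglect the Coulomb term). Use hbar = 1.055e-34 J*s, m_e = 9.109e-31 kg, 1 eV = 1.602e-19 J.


Radius R = 15/2 nm = 7.5e-09 m
Confinement energy dE = pi^2 * hbar^2 / (2 * m_eff * m_e * R^2)
dE = pi^2 * (1.055e-34)^2 / (2 * 0.221 * 9.109e-31 * (7.5e-09)^2) J, divided by 1.602e-19 J/eV
dE = 0.0303 eV
Total band gap = E_g(bulk) + dE = 0.83 + 0.0303 = 0.8603 eV

0.8603


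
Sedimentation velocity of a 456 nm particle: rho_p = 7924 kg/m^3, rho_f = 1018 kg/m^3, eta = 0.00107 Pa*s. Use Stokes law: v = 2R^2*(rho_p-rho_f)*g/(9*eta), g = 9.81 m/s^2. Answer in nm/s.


Radius R = 456/2 nm = 2.28e-07 m
Density difference = 7924 - 1018 = 6906 kg/m^3
v = 2 * R^2 * (rho_p - rho_f) * g / (9 * eta)
v = 2 * (2.28e-07)^2 * 6906 * 9.81 / (9 * 0.00107)
v = 7.31424e-07 m/s = 731.4236 nm/s

731.4236


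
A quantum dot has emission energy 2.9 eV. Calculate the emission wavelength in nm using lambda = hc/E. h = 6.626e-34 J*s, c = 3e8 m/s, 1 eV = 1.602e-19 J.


Convert energy: E = 2.9 eV = 2.9 * 1.602e-19 = 4.6458e-19 J
lambda = h*c / E = 6.626e-34 * 3e8 / 4.6458e-19
lambda = 4.2787e-07 m = 427.9 nm

427.9


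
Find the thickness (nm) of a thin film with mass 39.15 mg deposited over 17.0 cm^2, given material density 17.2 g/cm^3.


Convert: m = 39.15 mg = 3.9150e-05 kg, A = 17.0 cm^2 = 1.7000e-03 m^2, rho = 17.2 g/cm^3 = 17200 kg/m^3
t = m / (A * rho)
t = 3.9150e-05 / (1.7000e-03 * 17200)
t = 1.3389e-06 m = 1338.9 nm

1338.9


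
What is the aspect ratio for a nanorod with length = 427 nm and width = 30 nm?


Aspect ratio AR = length / diameter
AR = 427 / 30
AR = 14.23

14.23


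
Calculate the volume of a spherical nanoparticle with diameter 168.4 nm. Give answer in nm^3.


Radius r = 168.4/2 = 84.2 nm
Volume V = (4/3) * pi * r^3
V = (4/3) * pi * (84.2)^3
V = 2500488.63 nm^3

2500488.63


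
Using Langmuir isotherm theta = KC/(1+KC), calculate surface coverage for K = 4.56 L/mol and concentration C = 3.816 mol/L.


Langmuir isotherm: theta = K*C / (1 + K*C)
K*C = 4.56 * 3.816 = 17.40096
theta = 17.40096 / (1 + 17.40096) = 17.40096 / 18.40096
theta = 0.9457

0.9457


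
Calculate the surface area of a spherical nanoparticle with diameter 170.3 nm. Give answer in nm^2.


Radius r = 170.3/2 = 85.15 nm
Surface area SA = 4 * pi * r^2
SA = 4 * pi * (85.15)^2
SA = 91112.75 nm^2

91112.75


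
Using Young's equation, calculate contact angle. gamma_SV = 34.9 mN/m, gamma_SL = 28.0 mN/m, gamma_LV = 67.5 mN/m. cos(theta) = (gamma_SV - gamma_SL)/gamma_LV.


cos(theta) = (gamma_SV - gamma_SL) / gamma_LV
cos(theta) = (34.9 - 28.0) / 67.5
cos(theta) = 0.102222
theta = arccos(0.102222) = 84.13 degrees

84.13


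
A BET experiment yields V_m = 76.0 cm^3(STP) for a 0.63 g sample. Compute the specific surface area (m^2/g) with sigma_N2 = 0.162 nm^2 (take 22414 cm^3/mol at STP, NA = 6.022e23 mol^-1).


Number of moles in monolayer = V_m / 22414 = 76.0 / 22414 = 0.00339074
Number of molecules = moles * NA = 0.00339074 * 6.022e23
SA = molecules * sigma / mass
SA = (76.0 / 22414) * 6.022e23 * 0.162e-18 / 0.63
SA = 525.1 m^2/g

525.1


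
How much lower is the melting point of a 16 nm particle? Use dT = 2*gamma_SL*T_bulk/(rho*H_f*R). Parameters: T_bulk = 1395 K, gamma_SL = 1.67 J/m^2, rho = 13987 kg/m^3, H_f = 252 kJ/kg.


Radius R = 16/2 = 8 nm = 8e-09 m
Convert H_f = 252 kJ/kg = 252000 J/kg
dT = 2 * gamma_SL * T_bulk / (rho * H_f * R)
dT = 2 * 1.67 * 1395 / (13987 * 252000 * 8e-09)
dT = 165.2 K

165.2


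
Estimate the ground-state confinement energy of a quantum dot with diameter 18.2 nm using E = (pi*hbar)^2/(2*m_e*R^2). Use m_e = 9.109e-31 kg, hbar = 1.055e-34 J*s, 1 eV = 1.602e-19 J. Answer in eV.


Radius R = 18.2/2 = 9.1 nm = 9.1e-09 m
E = (pi * 1.055e-34)^2 / (2 * 9.109e-31 * (9.1e-09)^2)
E(J) = 7.28151e-22
E = E(J) / 1.602e-19 = 0.0045 eV

0.0045


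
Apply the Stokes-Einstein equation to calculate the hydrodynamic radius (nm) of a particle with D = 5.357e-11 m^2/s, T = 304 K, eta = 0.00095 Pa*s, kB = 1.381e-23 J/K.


Stokes-Einstein: R = kB*T / (6*pi*eta*D)
R = 1.381e-23 * 304 / (6 * pi * 0.00095 * 5.357e-11)
R = 4.37644e-09 m = 4.38 nm

4.38


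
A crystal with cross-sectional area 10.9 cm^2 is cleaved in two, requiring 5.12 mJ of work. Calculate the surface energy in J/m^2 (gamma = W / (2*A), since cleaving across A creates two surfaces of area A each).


Convert: A = 10.9 cm^2 = 0.00109 m^2, W = 5.12 mJ = 0.00512 J
Cleaving exposes two faces of area A, so total new surface = 2*A and gamma = W / (2*A)
gamma = 0.00512 / (2 * 0.00109)
gamma = 2.349 J/m^2

2.349


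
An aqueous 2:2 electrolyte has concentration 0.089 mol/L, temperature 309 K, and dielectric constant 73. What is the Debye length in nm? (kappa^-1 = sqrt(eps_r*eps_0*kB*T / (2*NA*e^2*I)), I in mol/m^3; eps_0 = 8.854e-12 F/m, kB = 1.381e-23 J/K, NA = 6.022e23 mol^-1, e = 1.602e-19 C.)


Ionic strength I = 0.089 * 2^2 * 1000 = 356 mol/m^3
kappa^-1 = sqrt(73 * 8.854e-12 * 1.381e-23 * 309 / (2 * 6.022e23 * (1.602e-19)^2 * 356))
kappa^-1 = 0.501 nm

0.501


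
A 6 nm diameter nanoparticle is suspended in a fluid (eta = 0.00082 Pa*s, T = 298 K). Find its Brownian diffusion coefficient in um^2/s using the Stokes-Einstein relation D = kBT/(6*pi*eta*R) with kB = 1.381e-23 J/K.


Radius R = 6/2 = 3 nm = 3e-09 m
D = kB*T / (6*pi*eta*R)
D = 1.381e-23 * 298 / (6 * pi * 0.00082 * 3e-09)
D = 8.87511e-11 m^2/s = 88.751 um^2/s

88.751


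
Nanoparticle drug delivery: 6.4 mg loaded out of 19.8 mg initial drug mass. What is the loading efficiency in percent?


Drug loading efficiency = (drug loaded / drug initial) * 100
DLE = 6.4 / 19.8 * 100
DLE = 0.3232 * 100
DLE = 32.32%

32.32
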